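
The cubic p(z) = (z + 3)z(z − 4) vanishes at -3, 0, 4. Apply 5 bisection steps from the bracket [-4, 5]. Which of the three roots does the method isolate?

m = 0.5, p(m) = -6.125 (−); new bracket [0.5, 5]
m = 2.75, p(m) = -19.765625 (−); new bracket [2.75, 5]
m = 3.875, p(m) = -3.330078 (−); new bracket [3.875, 5]
m = 4.4375, p(m) = 14.4392 (+); new bracket [3.875, 4.4375]
m = 4.15625, p(m) = 4.6474 (+); new bracket [3.875, 4.15625]

4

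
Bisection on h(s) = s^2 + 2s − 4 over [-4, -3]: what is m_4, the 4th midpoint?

-3.1875

s = -3.5 gives h = 1.25, positive; keep [-3.5, -3]
s = -3.25 gives h = 0.0625, positive; keep [-3.25, -3]
s = -3.125 gives h = -0.484375, negative; keep [-3.25, -3.125]
s = -3.1875 gives h = -0.2148, negative; keep [-3.25, -3.1875]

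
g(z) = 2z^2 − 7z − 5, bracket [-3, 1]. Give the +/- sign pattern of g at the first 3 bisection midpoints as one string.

+--

midpoint -1: g = 4 > 0 → [-1, 1]
midpoint 0: g = -5 < 0 → [-1, 0]
midpoint -0.5: g = -1 < 0 → [-1, -0.5]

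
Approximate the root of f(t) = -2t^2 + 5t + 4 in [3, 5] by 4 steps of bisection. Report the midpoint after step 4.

3.125

midpoint 4: f = -8 < 0 → [3, 4]
midpoint 3.5: f = -3 < 0 → [3, 3.5]
midpoint 3.25: f = -0.875 < 0 → [3, 3.25]
midpoint 3.125: f = 0.0938 > 0 → [3.125, 3.25]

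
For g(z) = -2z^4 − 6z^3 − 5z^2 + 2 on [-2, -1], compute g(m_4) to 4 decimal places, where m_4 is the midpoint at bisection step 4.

z = -1.5 gives g = 0.875, positive; keep [-2, -1.5]
z = -1.75 gives g = 0.085938, positive; keep [-2, -1.75]
z = -1.875 gives g = -0.746582, negative; keep [-1.875, -1.75]
z = -1.8125 gives g = -0.2842, negative; keep [-1.8125, -1.75]

-0.2842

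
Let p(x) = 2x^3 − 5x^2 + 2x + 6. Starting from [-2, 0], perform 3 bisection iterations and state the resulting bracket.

midpoint -1: p = -3 < 0 → [-1, 0]
midpoint -0.5: p = 3.5 > 0 → [-1, -0.5]
midpoint -0.75: p = 0.84375 > 0 → [-1, -0.75]

[-1, -0.75]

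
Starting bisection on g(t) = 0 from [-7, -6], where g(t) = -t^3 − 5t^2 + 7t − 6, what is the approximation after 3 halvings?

g(-6.5) = 11.875 > 0, so the root lies in [-6.5, -6]
g(-6.25) = -0.921875 < 0, so the root lies in [-6.5, -6.25]
g(-6.375) = 5.255859 > 0, so the root lies in [-6.375, -6.25]

-6.375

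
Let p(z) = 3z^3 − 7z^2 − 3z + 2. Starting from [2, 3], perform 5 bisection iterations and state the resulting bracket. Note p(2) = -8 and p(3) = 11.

z = 2.5 gives p = -2.375, negative; keep [2.5, 3]
z = 2.75 gives p = 3.203125, positive; keep [2.5, 2.75]
z = 2.625 gives p = 0.154297, positive; keep [2.5, 2.625]
z = 2.5625 gives p = -1.1731, negative; keep [2.5625, 2.625]
z = 2.59375 gives p = -0.5254, negative; keep [2.59375, 2.625]

[2.59375, 2.625]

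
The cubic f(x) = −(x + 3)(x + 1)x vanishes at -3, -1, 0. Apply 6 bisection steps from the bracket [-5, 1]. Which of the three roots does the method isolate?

x = -2 gives f = -2, negative; keep [-5, -2]
x = -3.5 gives f = 4.375, positive; keep [-3.5, -2]
x = -2.75 gives f = -1.203125, negative; keep [-3.5, -2.75]
x = -3.125 gives f = 0.8301, positive; keep [-3.125, -2.75]
x = -2.9375 gives f = -0.3557, negative; keep [-3.125, -2.9375]
x = -3.03125 gives f = 0.1924, positive; keep [-3.03125, -2.9375]

-3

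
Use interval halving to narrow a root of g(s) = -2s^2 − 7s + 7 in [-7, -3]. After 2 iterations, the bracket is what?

[-5, -4]

g(-5) = -8 < 0, so the root lies in [-5, -3]
g(-4) = 3 > 0, so the root lies in [-5, -4]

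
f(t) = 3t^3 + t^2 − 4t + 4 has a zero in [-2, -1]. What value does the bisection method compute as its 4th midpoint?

-1.6875

m = -1.5, f(m) = 2.125 (+); new bracket [-2, -1.5]
m = -1.75, f(m) = -2.015625 (−); new bracket [-1.75, -1.5]
m = -1.625, f(m) = 0.267578 (+); new bracket [-1.75, -1.625]
m = -1.6875, f(m) = -0.8186 (−); new bracket [-1.6875, -1.625]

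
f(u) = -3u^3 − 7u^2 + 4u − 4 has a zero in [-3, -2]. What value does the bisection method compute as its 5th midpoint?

-2.96875

f(-2.5) = -10.875 < 0, so the root lies in [-3, -2.5]
f(-2.75) = -5.546875 < 0, so the root lies in [-3, -2.75]
f(-2.875) = -2.068359 < 0, so the root lies in [-3, -2.875]
f(-2.9375) = -0.1101 < 0, so the root lies in [-3, -2.9375]
f(-2.96875) = 0.9257 > 0, so the root lies in [-2.96875, -2.9375]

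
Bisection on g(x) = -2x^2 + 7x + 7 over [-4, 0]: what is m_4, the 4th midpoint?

-0.75

m = -2, g(m) = -15 (−); new bracket [-2, 0]
m = -1, g(m) = -2 (−); new bracket [-1, 0]
m = -0.5, g(m) = 3 (+); new bracket [-1, -0.5]
m = -0.75, g(m) = 0.625 (+); new bracket [-1, -0.75]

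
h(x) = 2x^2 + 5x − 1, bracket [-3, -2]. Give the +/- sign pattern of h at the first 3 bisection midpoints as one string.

-+-

h(-2.5) = -1 < 0, so the root lies in [-3, -2.5]
h(-2.75) = 0.375 > 0, so the root lies in [-2.75, -2.5]
h(-2.625) = -0.34375 < 0, so the root lies in [-2.75, -2.625]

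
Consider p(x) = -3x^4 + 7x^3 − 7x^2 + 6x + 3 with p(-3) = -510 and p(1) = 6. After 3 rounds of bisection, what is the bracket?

m = -1, p(m) = -20 (−); new bracket [-1, 1]
m = 0, p(m) = 3 (+); new bracket [-1, 0]
m = -0.5, p(m) = -2.8125 (−); new bracket [-0.5, 0]

[-0.5, 0]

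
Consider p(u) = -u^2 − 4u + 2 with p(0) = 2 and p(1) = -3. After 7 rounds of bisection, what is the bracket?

p(0.5) = -0.25 < 0, so the root lies in [0, 0.5]
p(0.25) = 0.9375 > 0, so the root lies in [0.25, 0.5]
p(0.375) = 0.359375 > 0, so the root lies in [0.375, 0.5]
p(0.4375) = 0.0586 > 0, so the root lies in [0.4375, 0.5]
p(0.46875) = -0.0947 < 0, so the root lies in [0.4375, 0.46875]
p(0.453125) = -0.0178 < 0, so the root lies in [0.4375, 0.453125]
p(0.4453125) = 0.0204 > 0, so the root lies in [0.4453125, 0.453125]

[0.4453125, 0.453125]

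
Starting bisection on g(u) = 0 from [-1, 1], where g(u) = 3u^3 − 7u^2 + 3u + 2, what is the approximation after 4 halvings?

m = 0, g(m) = 2 (+); new bracket [-1, 0]
m = -0.5, g(m) = -1.625 (−); new bracket [-0.5, 0]
m = -0.25, g(m) = 0.765625 (+); new bracket [-0.5, -0.25]
m = -0.375, g(m) = -0.2676 (−); new bracket [-0.375, -0.25]

-0.375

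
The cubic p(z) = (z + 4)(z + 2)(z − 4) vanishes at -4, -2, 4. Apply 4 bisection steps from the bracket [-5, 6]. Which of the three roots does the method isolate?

midpoint 0.5: p = -39.375 < 0 → [0.5, 6]
midpoint 3.25: p = -28.546875 < 0 → [3.25, 6]
midpoint 4.625: p = 35.712891 > 0 → [3.25, 4.625]
midpoint 3.9375: p = -2.9456 < 0 → [3.9375, 4.625]

4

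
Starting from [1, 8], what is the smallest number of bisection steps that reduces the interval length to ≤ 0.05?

Width after n steps is 7/2^n. Need 2^n ≥ 7/0.05 = 140.
2^7 = 128 < 140 ≤ 2^8 = 256, so n = 8.

8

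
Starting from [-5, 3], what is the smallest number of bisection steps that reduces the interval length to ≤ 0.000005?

Width after n steps is 8/2^n. Need 2^n ≥ 8/0.000005 = 1600000.
2^20 = 1048576 < 1600000 ≤ 2^21 = 2097152, so n = 21.

21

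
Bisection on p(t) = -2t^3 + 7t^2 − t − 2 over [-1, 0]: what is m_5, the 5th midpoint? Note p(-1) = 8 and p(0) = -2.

-0.46875

m = -0.5, p(m) = 0.5 (+); new bracket [-0.5, 0]
m = -0.25, p(m) = -1.28125 (−); new bracket [-0.5, -0.25]
m = -0.375, p(m) = -0.535156 (−); new bracket [-0.5, -0.375]
m = -0.4375, p(m) = -0.0552 (−); new bracket [-0.5, -0.4375]
m = -0.46875, p(m) = 0.2128 (+); new bracket [-0.46875, -0.4375]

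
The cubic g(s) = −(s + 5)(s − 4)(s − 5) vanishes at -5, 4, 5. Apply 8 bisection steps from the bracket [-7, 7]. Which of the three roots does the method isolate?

-5

g(0) = -100 < 0, so the root lies in [-7, 0]
g(-3.5) = -95.625 < 0, so the root lies in [-7, -3.5]
g(-5.25) = 23.703125 > 0, so the root lies in [-5.25, -3.5]
g(-4.375) = -49.0723 < 0, so the root lies in [-5.25, -4.375]
g(-4.8125) = -16.2136 < 0, so the root lies in [-5.25, -4.8125]
g(-5.03125) = 2.8311 > 0, so the root lies in [-5.03125, -4.8125]
g(-4.921875) = -6.9158 < 0, so the root lies in [-5.03125, -4.921875]
g(-4.9765625) = -2.099 < 0, so the root lies in [-5.03125, -4.9765625]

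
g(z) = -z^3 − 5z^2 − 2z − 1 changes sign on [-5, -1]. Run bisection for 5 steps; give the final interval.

g(-3) = -13 < 0, so the root lies in [-5, -3]
g(-4) = -9 < 0, so the root lies in [-5, -4]
g(-4.5) = -2.125 < 0, so the root lies in [-5, -4.5]
g(-4.75) = 2.8594 > 0, so the root lies in [-4.75, -4.5]
g(-4.625) = 0.2285 > 0, so the root lies in [-4.625, -4.5]

[-4.625, -4.5]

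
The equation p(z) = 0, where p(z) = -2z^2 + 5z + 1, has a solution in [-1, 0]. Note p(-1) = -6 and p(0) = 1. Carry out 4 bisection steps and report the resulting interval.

[-0.1875, -0.125]

m = -0.5, p(m) = -2 (−); new bracket [-0.5, 0]
m = -0.25, p(m) = -0.375 (−); new bracket [-0.25, 0]
m = -0.125, p(m) = 0.34375 (+); new bracket [-0.25, -0.125]
m = -0.1875, p(m) = -0.0078 (−); new bracket [-0.1875, -0.125]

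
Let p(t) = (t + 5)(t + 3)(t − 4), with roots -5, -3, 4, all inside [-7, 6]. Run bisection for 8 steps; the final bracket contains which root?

4

m = -0.5, p(m) = -50.625 (−); new bracket [-0.5, 6]
m = 2.75, p(m) = -55.703125 (−); new bracket [2.75, 6]
m = 4.375, p(m) = 25.927734 (+); new bracket [2.75, 4.375]
m = 3.5625, p(m) = -24.5837 (−); new bracket [3.5625, 4.375]
m = 3.96875, p(m) = -1.9532 (−); new bracket [3.96875, 4.375]
m = 4.171875, p(m) = 11.3059 (+); new bracket [3.96875, 4.171875]
m = 4.0703125, p(m) = 4.5091 (+); new bracket [3.96875, 4.0703125]
m = 4.01953125, p(m) = 1.2366 (+); new bracket [3.96875, 4.01953125]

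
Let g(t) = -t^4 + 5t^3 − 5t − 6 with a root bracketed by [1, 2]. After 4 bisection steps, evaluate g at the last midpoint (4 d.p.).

-0.6995

t = 1.5 gives g = -1.6875, negative; keep [1.5, 2]
t = 1.75 gives g = 2.667969, positive; keep [1.5, 1.75]
t = 1.625 gives g = 0.357178, positive; keep [1.5, 1.625]
t = 1.5625 gives g = -0.6995, negative; keep [1.5625, 1.625]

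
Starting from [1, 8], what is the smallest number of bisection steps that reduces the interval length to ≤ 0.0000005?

Width after n steps is 7/2^n. Need 2^n ≥ 7/0.0000005 = 14000000.
2^23 = 8388608 < 14000000 ≤ 2^24 = 16777216, so n = 24.

24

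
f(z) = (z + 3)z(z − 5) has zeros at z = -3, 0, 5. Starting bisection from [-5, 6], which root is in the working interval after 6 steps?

f(0.5) = -7.875 < 0, so the root lies in [0.5, 6]
f(3.25) = -35.546875 < 0, so the root lies in [3.25, 6]
f(4.625) = -13.224609 < 0, so the root lies in [4.625, 6]
f(5.3125) = 13.8 > 0, so the root lies in [4.625, 5.3125]
f(4.96875) = -1.2373 < 0, so the root lies in [4.96875, 5.3125]
f(5.140625) = 5.8849 > 0, so the root lies in [4.96875, 5.140625]

5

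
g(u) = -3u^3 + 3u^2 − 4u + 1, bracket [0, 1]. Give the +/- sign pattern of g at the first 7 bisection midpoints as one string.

m = 0.5, g(m) = -0.625 (−); new bracket [0, 0.5]
m = 0.25, g(m) = 0.140625 (+); new bracket [0.25, 0.5]
m = 0.375, g(m) = -0.236328 (−); new bracket [0.25, 0.375]
m = 0.3125, g(m) = -0.0486 (−); new bracket [0.25, 0.3125]
m = 0.28125, g(m) = 0.0456 (+); new bracket [0.28125, 0.3125]
m = 0.296875, g(m) = -0.0016 (−); new bracket [0.28125, 0.296875]
m = 0.2890625, g(m) = 0.022 (+); new bracket [0.2890625, 0.296875]

-+--+-+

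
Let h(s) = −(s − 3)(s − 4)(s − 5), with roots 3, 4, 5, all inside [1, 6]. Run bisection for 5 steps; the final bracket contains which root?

3

midpoint 3.5: h = -0.375 < 0 → [1, 3.5]
midpoint 2.25: h = 3.609375 > 0 → [2.25, 3.5]
midpoint 2.875: h = 0.298828 > 0 → [2.875, 3.5]
midpoint 3.1875: h = -0.2761 < 0 → [2.875, 3.1875]
midpoint 3.03125: h = -0.0596 < 0 → [2.875, 3.03125]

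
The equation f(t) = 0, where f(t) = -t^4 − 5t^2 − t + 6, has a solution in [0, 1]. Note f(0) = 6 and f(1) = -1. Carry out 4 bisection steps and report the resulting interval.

[0.875, 0.9375]

m = 0.5, f(m) = 4.1875 (+); new bracket [0.5, 1]
m = 0.75, f(m) = 2.121094 (+); new bracket [0.75, 1]
m = 0.875, f(m) = 0.710693 (+); new bracket [0.875, 1]
m = 0.9375, f(m) = -0.1045 (−); new bracket [0.875, 0.9375]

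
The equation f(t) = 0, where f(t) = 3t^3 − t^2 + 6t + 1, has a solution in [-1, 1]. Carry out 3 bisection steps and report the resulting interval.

t = 0 gives f = 1, positive; keep [-1, 0]
t = -0.5 gives f = -2.625, negative; keep [-0.5, 0]
t = -0.25 gives f = -0.609375, negative; keep [-0.25, 0]

[-0.25, 0]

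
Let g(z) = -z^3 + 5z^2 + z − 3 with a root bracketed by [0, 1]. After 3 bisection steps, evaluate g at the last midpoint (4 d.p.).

z = 0.5 gives g = -1.375, negative; keep [0.5, 1]
z = 0.75 gives g = 0.140625, positive; keep [0.5, 0.75]
z = 0.625 gives g = -0.666016, negative; keep [0.625, 0.75]

-0.6660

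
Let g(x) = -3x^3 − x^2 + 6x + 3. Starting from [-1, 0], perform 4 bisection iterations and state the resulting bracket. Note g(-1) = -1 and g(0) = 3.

[-0.5625, -0.5]

g(-0.5) = 0.125 > 0, so the root lies in [-1, -0.5]
g(-0.75) = -0.796875 < 0, so the root lies in [-0.75, -0.5]
g(-0.625) = -0.408203 < 0, so the root lies in [-0.625, -0.5]
g(-0.5625) = -0.1575 < 0, so the root lies in [-0.5625, -0.5]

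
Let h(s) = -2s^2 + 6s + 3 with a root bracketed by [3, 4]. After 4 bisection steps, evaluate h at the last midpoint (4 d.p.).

m = 3.5, h(m) = -0.5 (−); new bracket [3, 3.5]
m = 3.25, h(m) = 1.375 (+); new bracket [3.25, 3.5]
m = 3.375, h(m) = 0.46875 (+); new bracket [3.375, 3.5]
m = 3.4375, h(m) = -0.0078 (−); new bracket [3.375, 3.4375]

-0.0078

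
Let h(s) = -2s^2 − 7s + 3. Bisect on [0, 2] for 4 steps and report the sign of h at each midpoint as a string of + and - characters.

s = 1 gives h = -6, negative; keep [0, 1]
s = 0.5 gives h = -1, negative; keep [0, 0.5]
s = 0.25 gives h = 1.125, positive; keep [0.25, 0.5]
s = 0.375 gives h = 0.0938, positive; keep [0.375, 0.5]

--++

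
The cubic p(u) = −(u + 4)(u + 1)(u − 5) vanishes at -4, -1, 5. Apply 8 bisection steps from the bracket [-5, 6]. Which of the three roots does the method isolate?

5

u = 0.5 gives p = 30.375, positive; keep [0.5, 6]
u = 3.25 gives p = 53.921875, positive; keep [3.25, 6]
u = 4.625 gives p = 18.193359, positive; keep [4.625, 6]
u = 5.3125 gives p = -18.3704, negative; keep [4.625, 5.3125]
u = 4.96875 gives p = 1.6729, positive; keep [4.96875, 5.3125]
u = 5.140625 gives p = -7.8932, negative; keep [4.96875, 5.140625]
u = 5.0546875 gives p = -2.9981, negative; keep [4.96875, 5.0546875]
u = 5.01171875 gives p = -0.6349, negative; keep [4.96875, 5.01171875]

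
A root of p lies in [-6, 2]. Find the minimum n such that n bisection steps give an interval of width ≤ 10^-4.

17

Width after n steps is 8/2^n. Need 2^n ≥ 8/10^-4 = 80000.
2^16 = 65536 < 80000 ≤ 2^17 = 131072, so n = 17.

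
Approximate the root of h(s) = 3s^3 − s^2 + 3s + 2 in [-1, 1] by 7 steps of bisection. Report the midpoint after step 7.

m = 0, h(m) = 2 (+); new bracket [-1, 0]
m = -0.5, h(m) = -0.125 (−); new bracket [-0.5, 0]
m = -0.25, h(m) = 1.140625 (+); new bracket [-0.5, -0.25]
m = -0.375, h(m) = 0.5762 (+); new bracket [-0.5, -0.375]
m = -0.4375, h(m) = 0.2449 (+); new bracket [-0.5, -0.4375]
m = -0.46875, h(m) = 0.065 (+); new bracket [-0.5, -0.46875]
m = -0.484375, h(m) = -0.0287 (−); new bracket [-0.484375, -0.46875]

-0.484375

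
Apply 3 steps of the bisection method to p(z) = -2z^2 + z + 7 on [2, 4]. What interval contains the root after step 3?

[2, 2.25]

p(3) = -8 < 0, so the root lies in [2, 3]
p(2.5) = -3 < 0, so the root lies in [2, 2.5]
p(2.25) = -0.875 < 0, so the root lies in [2, 2.25]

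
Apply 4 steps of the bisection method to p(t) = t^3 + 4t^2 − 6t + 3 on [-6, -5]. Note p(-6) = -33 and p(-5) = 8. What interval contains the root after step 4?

m = -5.5, p(m) = -9.375 (−); new bracket [-5.5, -5]
m = -5.25, p(m) = 0.046875 (+); new bracket [-5.5, -5.25]
m = -5.375, p(m) = -4.474609 (−); new bracket [-5.375, -5.25]
m = -5.3125, p(m) = -2.1672 (−); new bracket [-5.3125, -5.25]

[-5.3125, -5.25]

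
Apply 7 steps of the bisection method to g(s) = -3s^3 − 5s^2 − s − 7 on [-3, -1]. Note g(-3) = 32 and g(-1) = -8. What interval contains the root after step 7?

[-2.0625, -2.046875]

g(-2) = -1 < 0, so the root lies in [-3, -2]
g(-2.5) = 11.125 > 0, so the root lies in [-2.5, -2]
g(-2.25) = 4.109375 > 0, so the root lies in [-2.25, -2]
g(-2.125) = 1.334 > 0, so the root lies in [-2.125, -2]
g(-2.0625) = 0.114 > 0, so the root lies in [-2.0625, -2]
g(-2.03125) = -0.456 < 0, so the root lies in [-2.0625, -2.03125]
g(-2.046875) = -0.1743 < 0, so the root lies in [-2.0625, -2.046875]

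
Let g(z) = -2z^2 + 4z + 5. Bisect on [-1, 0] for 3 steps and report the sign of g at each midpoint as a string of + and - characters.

z = -0.5 gives g = 2.5, positive; keep [-1, -0.5]
z = -0.75 gives g = 0.875, positive; keep [-1, -0.75]
z = -0.875 gives g = -0.03125, negative; keep [-0.875, -0.75]

++-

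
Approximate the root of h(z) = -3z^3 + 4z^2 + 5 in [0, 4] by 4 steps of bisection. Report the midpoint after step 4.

1.75

m = 2, h(m) = -3 (−); new bracket [0, 2]
m = 1, h(m) = 6 (+); new bracket [1, 2]
m = 1.5, h(m) = 3.875 (+); new bracket [1.5, 2]
m = 1.75, h(m) = 1.1719 (+); new bracket [1.75, 2]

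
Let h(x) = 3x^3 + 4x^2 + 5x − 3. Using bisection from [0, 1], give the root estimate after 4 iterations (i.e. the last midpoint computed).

0.4375

x = 0.5 gives h = 0.875, positive; keep [0, 0.5]
x = 0.25 gives h = -1.453125, negative; keep [0.25, 0.5]
x = 0.375 gives h = -0.404297, negative; keep [0.375, 0.5]
x = 0.4375 gives h = 0.2043, positive; keep [0.375, 0.4375]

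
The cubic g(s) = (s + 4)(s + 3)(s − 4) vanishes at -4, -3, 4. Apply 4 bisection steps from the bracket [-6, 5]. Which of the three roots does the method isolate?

midpoint -0.5: g = -39.375 < 0 → [-0.5, 5]
midpoint 2.25: g = -57.421875 < 0 → [2.25, 5]
midpoint 3.625: g = -18.943359 < 0 → [3.625, 5]
midpoint 4.3125: g = 18.9954 > 0 → [3.625, 4.3125]

4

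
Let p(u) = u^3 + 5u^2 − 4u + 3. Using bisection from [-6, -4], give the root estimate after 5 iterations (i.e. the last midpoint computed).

-5.8125

m = -5, p(m) = 23 (+); new bracket [-6, -5]
m = -5.5, p(m) = 9.875 (+); new bracket [-6, -5.5]
m = -5.75, p(m) = 1.203125 (+); new bracket [-6, -5.75]
m = -5.875, p(m) = -3.7012 (−); new bracket [-5.875, -5.75]
m = -5.8125, p(m) = -1.2004 (−); new bracket [-5.8125, -5.75]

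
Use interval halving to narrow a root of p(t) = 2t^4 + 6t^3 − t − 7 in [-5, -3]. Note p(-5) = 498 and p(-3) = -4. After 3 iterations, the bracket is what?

t = -4 gives p = 125, positive; keep [-4, -3]
t = -3.5 gives p = 39.375, positive; keep [-3.5, -3]
t = -3.25 gives p = 13.414062, positive; keep [-3.25, -3]

[-3.25, -3]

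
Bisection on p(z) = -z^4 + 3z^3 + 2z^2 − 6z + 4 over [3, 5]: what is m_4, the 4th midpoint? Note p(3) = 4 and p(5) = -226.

m = 4, p(m) = -52 (−); new bracket [3, 4]
m = 3.5, p(m) = -13.9375 (−); new bracket [3, 3.5]
m = 3.25, p(m) = -2.957031 (−); new bracket [3, 3.25]
m = 3.125, p(m) = 0.9666 (+); new bracket [3.125, 3.25]

3.125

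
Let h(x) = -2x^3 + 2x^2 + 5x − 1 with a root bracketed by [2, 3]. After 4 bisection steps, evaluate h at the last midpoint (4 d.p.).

0.2729

m = 2.5, h(m) = -7.25 (−); new bracket [2, 2.5]
m = 2.25, h(m) = -2.40625 (−); new bracket [2, 2.25]
m = 2.125, h(m) = -0.535156 (−); new bracket [2, 2.125]
m = 2.0625, h(m) = 0.2729 (+); new bracket [2.0625, 2.125]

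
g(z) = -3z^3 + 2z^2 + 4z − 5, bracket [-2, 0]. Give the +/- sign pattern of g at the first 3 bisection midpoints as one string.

-+-

m = -1, g(m) = -4 (−); new bracket [-2, -1]
m = -1.5, g(m) = 3.625 (+); new bracket [-1.5, -1]
m = -1.25, g(m) = -1.015625 (−); new bracket [-1.5, -1.25]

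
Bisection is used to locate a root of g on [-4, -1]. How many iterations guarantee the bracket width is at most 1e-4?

Width after n steps is 3/2^n. Need 2^n ≥ 3/1e-4 = 30000.
2^14 = 16384 < 30000 ≤ 2^15 = 32768, so n = 15.

15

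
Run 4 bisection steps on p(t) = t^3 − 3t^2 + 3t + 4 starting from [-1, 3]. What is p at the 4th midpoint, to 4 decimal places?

-0.3594

m = 1, p(m) = 5 (+); new bracket [-1, 1]
m = 0, p(m) = 4 (+); new bracket [-1, 0]
m = -0.5, p(m) = 1.625 (+); new bracket [-1, -0.5]
m = -0.75, p(m) = -0.3594 (−); new bracket [-0.75, -0.5]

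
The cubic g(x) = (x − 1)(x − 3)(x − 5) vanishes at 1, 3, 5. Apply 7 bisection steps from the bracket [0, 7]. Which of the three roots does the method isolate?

5

g(3.5) = -1.875 < 0, so the root lies in [3.5, 7]
g(5.25) = 2.390625 > 0, so the root lies in [3.5, 5.25]
g(4.375) = -2.900391 < 0, so the root lies in [4.375, 5.25]
g(4.8125) = -1.2957 < 0, so the root lies in [4.8125, 5.25]
g(5.03125) = 0.2559 > 0, so the root lies in [4.8125, 5.03125]
g(4.921875) = -0.5889 < 0, so the root lies in [4.921875, 5.03125]
g(4.9765625) = -0.1842 < 0, so the root lies in [4.9765625, 5.03125]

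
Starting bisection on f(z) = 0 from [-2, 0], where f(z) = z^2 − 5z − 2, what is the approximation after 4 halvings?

-0.375

z = -1 gives f = 4, positive; keep [-1, 0]
z = -0.5 gives f = 0.75, positive; keep [-0.5, 0]
z = -0.25 gives f = -0.6875, negative; keep [-0.5, -0.25]
z = -0.375 gives f = 0.0156, positive; keep [-0.375, -0.25]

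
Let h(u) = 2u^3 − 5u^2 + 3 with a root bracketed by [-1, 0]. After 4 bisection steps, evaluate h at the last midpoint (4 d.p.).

-0.0132

midpoint -0.5: h = 1.5 > 0 → [-1, -0.5]
midpoint -0.75: h = -0.65625 < 0 → [-0.75, -0.5]
midpoint -0.625: h = 0.558594 > 0 → [-0.75, -0.625]
midpoint -0.6875: h = -0.0132 < 0 → [-0.6875, -0.625]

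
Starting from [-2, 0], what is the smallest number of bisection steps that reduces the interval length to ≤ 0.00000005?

Width after n steps is 2/2^n. Need 2^n ≥ 2/0.00000005 = 40000000.
2^25 = 33554432 < 40000000 ≤ 2^26 = 67108864, so n = 26.

26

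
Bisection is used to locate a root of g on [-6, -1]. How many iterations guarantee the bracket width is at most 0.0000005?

Width after n steps is 5/2^n. Need 2^n ≥ 5/0.0000005 = 10000000.
2^23 = 8388608 < 10000000 ≤ 2^24 = 16777216, so n = 24.

24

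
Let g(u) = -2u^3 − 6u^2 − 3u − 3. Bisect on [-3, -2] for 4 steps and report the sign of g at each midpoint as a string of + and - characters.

u = -2.5 gives g = -1.75, negative; keep [-3, -2.5]
u = -2.75 gives g = 1.46875, positive; keep [-2.75, -2.5]
u = -2.625 gives g = -0.292969, negative; keep [-2.75, -2.625]
u = -2.6875 gives g = 0.5483, positive; keep [-2.6875, -2.625]

-+-+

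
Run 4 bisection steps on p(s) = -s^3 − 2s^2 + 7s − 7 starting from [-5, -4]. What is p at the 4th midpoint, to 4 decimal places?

midpoint -4.5: p = 12.125 > 0 → [-4.5, -4]
midpoint -4.25: p = 3.890625 > 0 → [-4.25, -4]
midpoint -4.125: p = 0.283203 > 0 → [-4.125, -4]
midpoint -4.0625: p = -1.3982 < 0 → [-4.125, -4.0625]

-1.3982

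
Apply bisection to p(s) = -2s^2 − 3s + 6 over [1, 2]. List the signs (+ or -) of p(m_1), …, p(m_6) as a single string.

--+---

midpoint 1.5: p = -3 < 0 → [1, 1.5]
midpoint 1.25: p = -0.875 < 0 → [1, 1.25]
midpoint 1.125: p = 0.09375 > 0 → [1.125, 1.25]
midpoint 1.1875: p = -0.3828 < 0 → [1.125, 1.1875]
midpoint 1.15625: p = -0.1426 < 0 → [1.125, 1.15625]
midpoint 1.140625: p = -0.0239 < 0 → [1.125, 1.140625]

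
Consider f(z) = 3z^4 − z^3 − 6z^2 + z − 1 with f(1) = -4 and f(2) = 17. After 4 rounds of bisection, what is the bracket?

z = 1.5 gives f = -1.1875, negative; keep [1.5, 2]
z = 1.75 gives f = 5.152344, positive; keep [1.5, 1.75]
z = 1.625 gives f = 1.408936, positive; keep [1.5, 1.625]
z = 1.5625 gives f = -0.0192, negative; keep [1.5625, 1.625]

[1.5625, 1.625]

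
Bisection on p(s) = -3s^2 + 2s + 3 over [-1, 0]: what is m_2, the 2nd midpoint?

m = -0.5, p(m) = 1.25 (+); new bracket [-1, -0.5]
m = -0.75, p(m) = -0.1875 (−); new bracket [-0.75, -0.5]

-0.75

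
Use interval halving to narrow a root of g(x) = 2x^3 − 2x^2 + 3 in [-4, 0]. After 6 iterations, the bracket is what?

x = -2 gives g = -21, negative; keep [-2, 0]
x = -1 gives g = -1, negative; keep [-1, 0]
x = -0.5 gives g = 2.25, positive; keep [-1, -0.5]
x = -0.75 gives g = 1.0312, positive; keep [-1, -0.75]
x = -0.875 gives g = 0.1289, positive; keep [-1, -0.875]
x = -0.9375 gives g = -0.4058, negative; keep [-0.9375, -0.875]

[-0.9375, -0.875]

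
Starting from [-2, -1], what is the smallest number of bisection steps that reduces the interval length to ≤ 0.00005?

Width after n steps is 1/2^n. Need 2^n ≥ 1/0.00005 = 20000.
2^14 = 16384 < 20000 ≤ 2^15 = 32768, so n = 15.

15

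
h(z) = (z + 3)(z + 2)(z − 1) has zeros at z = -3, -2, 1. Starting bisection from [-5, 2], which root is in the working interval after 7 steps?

1

h(-1.5) = -1.875 < 0, so the root lies in [-1.5, 2]
h(0.25) = -5.484375 < 0, so the root lies in [0.25, 2]
h(1.125) = 1.611328 > 0, so the root lies in [0.25, 1.125]
h(0.6875) = -3.0969 < 0, so the root lies in [0.6875, 1.125]
h(0.90625) = -1.0643 < 0, so the root lies in [0.90625, 1.125]
h(1.015625) = 0.1892 > 0, so the root lies in [0.90625, 1.015625]
h(0.9609375) = -0.4581 < 0, so the root lies in [0.9609375, 1.015625]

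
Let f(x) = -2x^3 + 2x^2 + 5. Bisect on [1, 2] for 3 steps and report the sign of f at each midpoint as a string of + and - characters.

++-

midpoint 1.5: f = 2.75 > 0 → [1.5, 2]
midpoint 1.75: f = 0.40625 > 0 → [1.75, 2]
midpoint 1.875: f = -1.152344 < 0 → [1.75, 1.875]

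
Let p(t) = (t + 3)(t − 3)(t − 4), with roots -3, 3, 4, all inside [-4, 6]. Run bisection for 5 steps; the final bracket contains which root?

midpoint 1: p = 24 > 0 → [-4, 1]
midpoint -1.5: p = 37.125 > 0 → [-4, -1.5]
midpoint -2.75: p = 9.703125 > 0 → [-4, -2.75]
midpoint -3.375: p = -17.6309 < 0 → [-3.375, -2.75]
midpoint -3.0625: p = -2.676 < 0 → [-3.0625, -2.75]

-3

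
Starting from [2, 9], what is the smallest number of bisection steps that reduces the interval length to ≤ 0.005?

Width after n steps is 7/2^n. Need 2^n ≥ 7/0.005 = 1400.
2^10 = 1024 < 1400 ≤ 2^11 = 2048, so n = 11.

11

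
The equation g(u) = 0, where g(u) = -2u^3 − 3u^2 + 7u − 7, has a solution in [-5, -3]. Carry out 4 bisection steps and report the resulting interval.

[-3.125, -3]

u = -4 gives g = 45, positive; keep [-4, -3]
u = -3.5 gives g = 17.5, positive; keep [-3.5, -3]
u = -3.25 gives g = 7.21875, positive; keep [-3.25, -3]
u = -3.125 gives g = 2.8633, positive; keep [-3.125, -3]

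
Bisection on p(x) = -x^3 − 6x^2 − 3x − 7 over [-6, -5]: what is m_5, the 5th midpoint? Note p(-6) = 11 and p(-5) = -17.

-5.71875

p(-5.5) = -5.625 < 0, so the root lies in [-6, -5.5]
p(-5.75) = 1.984375 > 0, so the root lies in [-5.75, -5.5]
p(-5.625) = -1.990234 < 0, so the root lies in [-5.75, -5.625]
p(-5.6875) = -0.0461 < 0, so the root lies in [-5.75, -5.6875]
p(-5.71875) = 0.9582 > 0, so the root lies in [-5.71875, -5.6875]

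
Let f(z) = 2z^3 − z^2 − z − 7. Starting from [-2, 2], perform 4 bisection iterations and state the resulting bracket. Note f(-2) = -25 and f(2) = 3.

midpoint 0: f = -7 < 0 → [0, 2]
midpoint 1: f = -7 < 0 → [1, 2]
midpoint 1.5: f = -4 < 0 → [1.5, 2]
midpoint 1.75: f = -1.0938 < 0 → [1.75, 2]

[1.75, 2]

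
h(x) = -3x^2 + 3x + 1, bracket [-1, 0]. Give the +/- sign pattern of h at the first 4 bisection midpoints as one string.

-+--

h(-0.5) = -1.25 < 0, so the root lies in [-0.5, 0]
h(-0.25) = 0.0625 > 0, so the root lies in [-0.5, -0.25]
h(-0.375) = -0.546875 < 0, so the root lies in [-0.375, -0.25]
h(-0.3125) = -0.2305 < 0, so the root lies in [-0.3125, -0.25]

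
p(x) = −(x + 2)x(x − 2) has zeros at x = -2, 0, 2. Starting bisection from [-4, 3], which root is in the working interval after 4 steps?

x = -0.5 gives p = -1.875, negative; keep [-4, -0.5]
x = -2.25 gives p = 2.390625, positive; keep [-2.25, -0.5]
x = -1.375 gives p = -2.900391, negative; keep [-2.25, -1.375]
x = -1.8125 gives p = -1.2957, negative; keep [-2.25, -1.8125]

-2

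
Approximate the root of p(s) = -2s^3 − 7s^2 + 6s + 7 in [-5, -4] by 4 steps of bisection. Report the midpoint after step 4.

-4.0625

s = -4.5 gives p = 20.5, positive; keep [-4.5, -4]
s = -4.25 gives p = 8.59375, positive; keep [-4.25, -4]
s = -4.125 gives p = 3.519531, positive; keep [-4.125, -4]
s = -4.0625 gives p = 1.1919, positive; keep [-4.0625, -4]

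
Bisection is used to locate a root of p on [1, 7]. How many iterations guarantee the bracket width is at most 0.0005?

14

Width after n steps is 6/2^n. Need 2^n ≥ 6/0.0005 = 12000.
2^13 = 8192 < 12000 ≤ 2^14 = 16384, so n = 14.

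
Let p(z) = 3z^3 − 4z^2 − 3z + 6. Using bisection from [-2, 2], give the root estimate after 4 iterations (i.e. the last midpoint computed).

-1.25

m = 0, p(m) = 6 (+); new bracket [-2, 0]
m = -1, p(m) = 2 (+); new bracket [-2, -1]
m = -1.5, p(m) = -8.625 (−); new bracket [-1.5, -1]
m = -1.25, p(m) = -2.3594 (−); new bracket [-1.25, -1]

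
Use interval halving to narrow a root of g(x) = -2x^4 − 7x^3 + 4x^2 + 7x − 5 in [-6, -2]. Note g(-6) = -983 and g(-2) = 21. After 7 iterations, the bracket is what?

[-3.75, -3.71875]

x = -4 gives g = -33, negative; keep [-4, -2]
x = -3 gives g = 37, positive; keep [-4, -3]
x = -3.5 gives g = 19.5, positive; keep [-4, -3.5]
x = -3.75 gives g = -1.3672, negative; keep [-3.75, -3.5]
x = -3.625 gives g = 10.2788, positive; keep [-3.75, -3.625]
x = -3.6875 gives g = 4.7751, positive; keep [-3.75, -3.6875]
x = -3.71875 gives g = 1.7859, positive; keep [-3.75, -3.71875]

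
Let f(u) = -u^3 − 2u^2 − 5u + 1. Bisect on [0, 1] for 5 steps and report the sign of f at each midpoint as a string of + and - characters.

--+-+

f(0.5) = -2.125 < 0, so the root lies in [0, 0.5]
f(0.25) = -0.390625 < 0, so the root lies in [0, 0.25]
f(0.125) = 0.341797 > 0, so the root lies in [0.125, 0.25]
f(0.1875) = -0.0144 < 0, so the root lies in [0.125, 0.1875]
f(0.15625) = 0.1661 > 0, so the root lies in [0.15625, 0.1875]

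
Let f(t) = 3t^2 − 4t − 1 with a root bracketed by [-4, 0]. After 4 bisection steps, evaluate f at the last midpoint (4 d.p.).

f(-2) = 19 > 0, so the root lies in [-2, 0]
f(-1) = 6 > 0, so the root lies in [-1, 0]
f(-0.5) = 1.75 > 0, so the root lies in [-0.5, 0]
f(-0.25) = 0.1875 > 0, so the root lies in [-0.25, 0]

0.1875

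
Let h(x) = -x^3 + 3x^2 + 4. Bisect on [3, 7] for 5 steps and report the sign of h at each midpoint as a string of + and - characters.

x = 5 gives h = -46, negative; keep [3, 5]
x = 4 gives h = -12, negative; keep [3, 4]
x = 3.5 gives h = -2.125, negative; keep [3, 3.5]
x = 3.25 gives h = 1.3594, positive; keep [3.25, 3.5]
x = 3.375 gives h = -0.2715, negative; keep [3.25, 3.375]

---+-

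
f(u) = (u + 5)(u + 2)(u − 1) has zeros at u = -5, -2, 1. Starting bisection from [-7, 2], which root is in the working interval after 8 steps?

-5

midpoint -2.5: f = 4.375 > 0 → [-7, -2.5]
midpoint -4.75: f = 3.953125 > 0 → [-7, -4.75]
midpoint -5.875: f = -23.310547 < 0 → [-5.875, -4.75]
midpoint -5.3125: f = -6.5344 < 0 → [-5.3125, -4.75]
midpoint -5.03125: f = -0.5713 < 0 → [-5.03125, -4.75]
midpoint -4.890625: f = 1.8624 > 0 → [-5.03125, -4.890625]
midpoint -4.9609375: f = 0.6895 > 0 → [-5.03125, -4.9609375]
midpoint -4.99609375: f = 0.0702 > 0 → [-5.03125, -4.99609375]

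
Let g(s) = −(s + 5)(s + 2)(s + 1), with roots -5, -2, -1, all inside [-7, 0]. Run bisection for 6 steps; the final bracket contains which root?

s = -3.5 gives g = -5.625, negative; keep [-7, -3.5]
s = -5.25 gives g = 3.453125, positive; keep [-5.25, -3.5]
s = -4.375 gives g = -5.009766, negative; keep [-5.25, -4.375]
s = -4.8125 gives g = -2.0105, negative; keep [-5.25, -4.8125]
s = -5.03125 gives g = 0.3819, positive; keep [-5.03125, -4.8125]
s = -4.921875 gives g = -0.8953, negative; keep [-5.03125, -4.921875]

-5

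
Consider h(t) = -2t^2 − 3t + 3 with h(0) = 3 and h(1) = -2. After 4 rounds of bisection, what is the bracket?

m = 0.5, h(m) = 1 (+); new bracket [0.5, 1]
m = 0.75, h(m) = -0.375 (−); new bracket [0.5, 0.75]
m = 0.625, h(m) = 0.34375 (+); new bracket [0.625, 0.75]
m = 0.6875, h(m) = -0.0078 (−); new bracket [0.625, 0.6875]

[0.625, 0.6875]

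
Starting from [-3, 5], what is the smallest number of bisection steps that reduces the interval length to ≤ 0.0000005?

Width after n steps is 8/2^n. Need 2^n ≥ 8/0.0000005 = 16000000.
2^23 = 8388608 < 16000000 ≤ 2^24 = 16777216, so n = 24.

24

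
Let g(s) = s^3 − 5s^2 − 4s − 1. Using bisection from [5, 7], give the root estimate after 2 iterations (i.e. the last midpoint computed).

5.5

s = 6 gives g = 11, positive; keep [5, 6]
s = 5.5 gives g = -7.875, negative; keep [5.5, 6]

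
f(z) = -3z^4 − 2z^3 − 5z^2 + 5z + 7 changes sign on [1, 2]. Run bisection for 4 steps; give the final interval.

f(1.5) = -18.6875 < 0, so the root lies in [1, 1.5]
f(1.25) = -5.792969 < 0, so the root lies in [1, 1.25]
f(1.125) = -1.356201 < 0, so the root lies in [1, 1.125]
f(1.0625) = 0.4458 > 0, so the root lies in [1.0625, 1.125]

[1.0625, 1.125]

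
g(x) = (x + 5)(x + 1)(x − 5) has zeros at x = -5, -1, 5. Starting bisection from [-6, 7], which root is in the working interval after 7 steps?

5

m = 0.5, g(m) = -37.125 (−); new bracket [0.5, 7]
m = 3.75, g(m) = -51.953125 (−); new bracket [3.75, 7]
m = 5.375, g(m) = 24.802734 (+); new bracket [3.75, 5.375]
m = 4.5625, g(m) = -23.2712 (−); new bracket [4.5625, 5.375]
m = 4.96875, g(m) = -1.8594 (−); new bracket [4.96875, 5.375]
m = 5.171875, g(m) = 10.7902 (+); new bracket [4.96875, 5.171875]
m = 5.0703125, g(m) = 4.2982 (+); new bracket [4.96875, 5.0703125]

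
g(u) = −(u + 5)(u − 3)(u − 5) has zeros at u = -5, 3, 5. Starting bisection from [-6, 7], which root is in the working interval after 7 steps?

midpoint 0.5: g = -61.875 < 0 → [-6, 0.5]
midpoint -2.75: g = -100.265625 < 0 → [-6, -2.75]
midpoint -4.375: g = -43.212891 < 0 → [-6, -4.375]
midpoint -5.1875: g = 15.6394 > 0 → [-5.1875, -4.375]
midpoint -4.78125: g = -16.6491 < 0 → [-5.1875, -4.78125]
midpoint -4.984375: g = -1.2456 < 0 → [-5.1875, -4.984375]
midpoint -5.0859375: g = 7.0086 > 0 → [-5.0859375, -4.984375]

-5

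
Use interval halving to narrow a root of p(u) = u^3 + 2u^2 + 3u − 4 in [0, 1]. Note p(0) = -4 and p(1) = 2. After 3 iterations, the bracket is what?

p(0.5) = -1.875 < 0, so the root lies in [0.5, 1]
p(0.75) = -0.203125 < 0, so the root lies in [0.75, 1]
p(0.875) = 0.826172 > 0, so the root lies in [0.75, 0.875]

[0.75, 0.875]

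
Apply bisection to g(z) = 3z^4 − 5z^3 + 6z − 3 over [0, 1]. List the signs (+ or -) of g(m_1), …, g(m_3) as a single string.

m = 0.5, g(m) = -0.4375 (−); new bracket [0.5, 1]
m = 0.75, g(m) = 0.339844 (+); new bracket [0.5, 0.75]
m = 0.625, g(m) = -0.012939 (−); new bracket [0.625, 0.75]

-+-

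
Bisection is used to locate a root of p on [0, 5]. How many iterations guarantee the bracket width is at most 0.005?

10

Width after n steps is 5/2^n. Need 2^n ≥ 5/0.005 = 1000.
2^9 = 512 < 1000 ≤ 2^10 = 1024, so n = 10.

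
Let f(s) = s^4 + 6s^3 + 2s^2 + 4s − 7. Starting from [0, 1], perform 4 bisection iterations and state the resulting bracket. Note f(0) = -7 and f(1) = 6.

s = 0.5 gives f = -3.6875, negative; keep [0.5, 1]
s = 0.75 gives f = -0.027344, negative; keep [0.75, 1]
s = 0.875 gives f = 2.636963, positive; keep [0.75, 0.875]
s = 0.8125 gives f = 1.2244, positive; keep [0.75, 0.8125]

[0.75, 0.8125]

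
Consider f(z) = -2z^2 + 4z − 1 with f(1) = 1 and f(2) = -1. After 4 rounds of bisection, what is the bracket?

[1.6875, 1.75]

z = 1.5 gives f = 0.5, positive; keep [1.5, 2]
z = 1.75 gives f = -0.125, negative; keep [1.5, 1.75]
z = 1.625 gives f = 0.21875, positive; keep [1.625, 1.75]
z = 1.6875 gives f = 0.0547, positive; keep [1.6875, 1.75]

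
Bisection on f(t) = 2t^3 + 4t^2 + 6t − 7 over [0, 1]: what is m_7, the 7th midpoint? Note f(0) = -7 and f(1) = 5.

0.7109375

midpoint 0.5: f = -2.75 < 0 → [0.5, 1]
midpoint 0.75: f = 0.59375 > 0 → [0.5, 0.75]
midpoint 0.625: f = -1.199219 < 0 → [0.625, 0.75]
midpoint 0.6875: f = -0.3345 < 0 → [0.6875, 0.75]
midpoint 0.71875: f = 0.1215 > 0 → [0.6875, 0.71875]
midpoint 0.703125: f = -0.1085 < 0 → [0.703125, 0.71875]
midpoint 0.7109375: f = 0.006 > 0 → [0.703125, 0.7109375]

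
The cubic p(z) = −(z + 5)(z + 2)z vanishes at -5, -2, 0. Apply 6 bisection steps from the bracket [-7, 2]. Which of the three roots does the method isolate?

m = -2.5, p(m) = -3.125 (−); new bracket [-7, -2.5]
m = -4.75, p(m) = -3.265625 (−); new bracket [-7, -4.75]
m = -5.875, p(m) = 19.919922 (+); new bracket [-5.875, -4.75]
m = -5.3125, p(m) = 5.4993 (+); new bracket [-5.3125, -4.75]
m = -5.03125, p(m) = 0.4766 (+); new bracket [-5.03125, -4.75]
m = -4.890625, p(m) = -1.5462 (−); new bracket [-5.03125, -4.890625]

-5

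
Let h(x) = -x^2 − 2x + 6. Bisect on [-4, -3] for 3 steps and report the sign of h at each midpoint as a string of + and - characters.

midpoint -3.5: h = 0.75 > 0 → [-4, -3.5]
midpoint -3.75: h = -0.5625 < 0 → [-3.75, -3.5]
midpoint -3.625: h = 0.109375 > 0 → [-3.75, -3.625]

+-+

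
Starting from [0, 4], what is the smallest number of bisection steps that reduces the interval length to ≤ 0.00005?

17

Width after n steps is 4/2^n. Need 2^n ≥ 4/0.00005 = 80000.
2^16 = 65536 < 80000 ≤ 2^17 = 131072, so n = 17.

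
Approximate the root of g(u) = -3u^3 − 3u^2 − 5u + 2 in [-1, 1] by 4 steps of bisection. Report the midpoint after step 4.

0.375

g(0) = 2 > 0, so the root lies in [0, 1]
g(0.5) = -1.625 < 0, so the root lies in [0, 0.5]
g(0.25) = 0.515625 > 0, so the root lies in [0.25, 0.5]
g(0.375) = -0.4551 < 0, so the root lies in [0.25, 0.375]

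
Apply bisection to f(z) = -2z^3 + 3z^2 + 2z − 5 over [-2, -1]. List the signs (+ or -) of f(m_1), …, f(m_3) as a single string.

f(-1.5) = 5.5 > 0, so the root lies in [-1.5, -1]
f(-1.25) = 1.09375 > 0, so the root lies in [-1.25, -1]
f(-1.125) = -0.605469 < 0, so the root lies in [-1.25, -1.125]

++-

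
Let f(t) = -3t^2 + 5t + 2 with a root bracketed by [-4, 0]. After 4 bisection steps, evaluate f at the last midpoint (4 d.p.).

m = -2, f(m) = -20 (−); new bracket [-2, 0]
m = -1, f(m) = -6 (−); new bracket [-1, 0]
m = -0.5, f(m) = -1.25 (−); new bracket [-0.5, 0]
m = -0.25, f(m) = 0.5625 (+); new bracket [-0.5, -0.25]

0.5625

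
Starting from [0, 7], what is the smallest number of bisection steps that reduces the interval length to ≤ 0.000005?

Width after n steps is 7/2^n. Need 2^n ≥ 7/0.000005 = 1400000.
2^20 = 1048576 < 1400000 ≤ 2^21 = 2097152, so n = 21.

21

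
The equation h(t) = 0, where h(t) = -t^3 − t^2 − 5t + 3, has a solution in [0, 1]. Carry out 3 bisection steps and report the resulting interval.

[0.5, 0.625]

midpoint 0.5: h = 0.125 > 0 → [0.5, 1]
midpoint 0.75: h = -1.734375 < 0 → [0.5, 0.75]
midpoint 0.625: h = -0.759766 < 0 → [0.5, 0.625]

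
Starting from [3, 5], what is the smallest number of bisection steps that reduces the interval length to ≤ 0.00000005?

Width after n steps is 2/2^n. Need 2^n ≥ 2/0.00000005 = 40000000.
2^25 = 33554432 < 40000000 ≤ 2^26 = 67108864, so n = 26.

26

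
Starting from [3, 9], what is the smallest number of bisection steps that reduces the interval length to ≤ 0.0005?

14

Width after n steps is 6/2^n. Need 2^n ≥ 6/0.0005 = 12000.
2^13 = 8192 < 12000 ≤ 2^14 = 16384, so n = 14.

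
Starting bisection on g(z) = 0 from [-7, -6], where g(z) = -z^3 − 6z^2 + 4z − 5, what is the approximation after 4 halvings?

-6.6875

z = -6.5 gives g = -9.875, negative; keep [-7, -6.5]
z = -6.75 gives g = 2.171875, positive; keep [-6.75, -6.5]
z = -6.625 gives g = -4.068359, negative; keep [-6.75, -6.625]
z = -6.6875 gives g = -1.0032, negative; keep [-6.75, -6.6875]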